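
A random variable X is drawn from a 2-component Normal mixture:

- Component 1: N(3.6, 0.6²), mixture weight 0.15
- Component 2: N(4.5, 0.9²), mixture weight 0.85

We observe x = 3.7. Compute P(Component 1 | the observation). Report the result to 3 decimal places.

0.279

The responsibility of component k is P(Z=k) f_k(x) divided by Σ_j P(Z=j) f_j(x).
Component likelihoods at x = 3.7:
  p_1 = (1/(0.6·√(2π)))·exp(−(3.7−3.6)²/(2·0.6²)) = 0.664904·exp(-0.01389) = 0.655733
  p_2 = (1/(0.9·√(2π)))·exp(−(3.7−4.5)²/(2·0.9²)) = 0.443269·exp(-0.39506) = 0.298603
Multiply by the mixture weights:
  P(Z=1)·p_1 = 0.15 × 0.655733 = 0.0983599
  P(Z=2)·p_2 = 0.85 × 0.298603 = 0.253813
Evidence: 0.0983599 + 0.253813 = 0.352173
Responsibility of Component 1: 0.0983599 / 0.352173 ≈ 0.279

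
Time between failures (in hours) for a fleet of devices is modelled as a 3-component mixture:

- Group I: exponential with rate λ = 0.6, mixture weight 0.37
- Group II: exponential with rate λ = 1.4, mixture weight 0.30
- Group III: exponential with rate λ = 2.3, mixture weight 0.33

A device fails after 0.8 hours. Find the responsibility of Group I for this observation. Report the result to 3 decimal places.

0.348

Posterior ∝ prior × likelihood, so P(k | x) ∝ π_k f_k(x); normalise over all components.
Evaluate each component's likelihood at the observed value:
  f_I = 0.6·e^(−0.6·0.8) = 0.6·e^(−0.4800) = 0.37127
  f_II = 1.4·e^(−1.4·0.8) = 1.4·e^(−1.1200) = 0.456792
  f_III = 2.3·e^(−2.3·0.8) = 2.3·e^(−1.8400) = 0.36528
Multiply by the mixture weights:
  π_I·f_I = 0.37 × 0.37127 = 0.13737
  π_II·f_II = 0.30 × 0.456792 = 0.137038
  π_III·f_III = 0.33 × 0.36528 = 0.120542
Denominator: 0.13737 + 0.137038 + 0.120542 = 0.39495
Responsibility of Group I: 0.13737 / 0.39495 ≈ 0.348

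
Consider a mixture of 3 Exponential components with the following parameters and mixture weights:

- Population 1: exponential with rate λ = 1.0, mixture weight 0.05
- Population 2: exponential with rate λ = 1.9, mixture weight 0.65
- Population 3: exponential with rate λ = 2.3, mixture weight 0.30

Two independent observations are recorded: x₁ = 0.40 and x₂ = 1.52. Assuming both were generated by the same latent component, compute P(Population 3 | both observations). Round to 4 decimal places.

Posterior ∝ prior × likelihood, so P(k | x) ∝ π_k f_k(x); normalise over all components.
Since both observations come from the same component, the likelihood for component k is f_k(x₁)·f_k(x₂).
  L_1 = [0.67032] × [0.218712] = 0.146607
  L_2 = [0.888566] × [0.105806] = 0.0940158
  L_3 = [0.916594] × [0.0697324] = 0.0639162
Unnormalised posteriors:
  π_1·L_1 = 0.05 × 0.146607 = 0.00733035
  π_2·L_2 = 0.65 × 0.0940158 = 0.0611103
  π_3·L_3 = 0.30 × 0.0639162 = 0.0191749
Marginal: 0.00733035 + 0.0611103 + 0.0191749 = 0.0876155
Responsibility of Population 3: 0.0191749 / 0.0876155 ≈ 0.2189

0.2189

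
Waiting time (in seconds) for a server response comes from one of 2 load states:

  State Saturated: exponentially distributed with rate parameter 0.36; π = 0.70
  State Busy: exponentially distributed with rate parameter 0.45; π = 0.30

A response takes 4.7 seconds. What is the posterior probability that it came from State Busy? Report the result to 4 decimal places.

Apply Bayes' rule: the posterior for each component is proportional to its prior times its likelihood at x.
Evaluate each component's likelihood at the observed value:
  f_Saturated = 0.36·e^(−0.36·4.7) = 0.36·e^(−1.6920) = 0.0662943
  f_Busy = 0.45·e^(−0.45·4.7) = 0.45·e^(−2.1150) = 0.054285
Unnormalised posteriors:
  π_Saturated·f_Saturated = 0.70 × 0.0662943 = 0.046406
  π_Busy·f_Busy = 0.30 × 0.054285 = 0.0162855
Denominator: 0.046406 + 0.0162855 = 0.0626915
P(State Busy | data) ≈ 0.2598

0.2598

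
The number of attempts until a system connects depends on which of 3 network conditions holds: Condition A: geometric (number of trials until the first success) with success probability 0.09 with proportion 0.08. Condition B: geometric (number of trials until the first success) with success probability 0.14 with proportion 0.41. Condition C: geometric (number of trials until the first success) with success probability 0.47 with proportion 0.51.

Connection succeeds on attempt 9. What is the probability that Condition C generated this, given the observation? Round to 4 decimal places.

0.0677

By Bayes' theorem, P(k | x) = w_k f_k(x) / Σ_j w_j f_j(x).
Evaluate each component's likelihood at the observed value:
  L_A = 0.0423227
  L_B = 0.0418905
  L_C = 0.00292621
Weight by the priors:
  w_A·L_A = 0.08 × 0.0423227 = 0.00338582
  w_B·L_B = 0.41 × 0.0418905 = 0.0171751
  w_C·L_C = 0.51 × 0.00292621 = 0.00149236
Marginal: 0.00338582 + 0.0171751 + 0.00149236 = 0.0220533
Responsibility of Condition C: 0.00149236 / 0.0220533 ≈ 0.0677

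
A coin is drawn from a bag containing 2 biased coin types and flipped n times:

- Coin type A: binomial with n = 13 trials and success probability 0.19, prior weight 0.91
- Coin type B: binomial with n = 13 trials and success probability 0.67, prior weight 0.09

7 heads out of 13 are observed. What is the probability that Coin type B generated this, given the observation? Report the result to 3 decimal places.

Posterior ∝ prior × likelihood, so P(k | x) ∝ π_k f_k(x); normalise over all components.
Binomial probabilities:
  L_A = C(13,7)·0.19^7·0.81^6 = 1716·8.93872e-06·0.28243 = 0.00433214
  L_B = C(13,7)·0.67^7·0.33^6 = 1716·0.0606071·0.00129147 = 0.134315
Prior × likelihood for each component:
  π_A·L_A = 0.91 × 0.00433214 = 0.00394225
  π_B·L_B = 0.09 × 0.134315 = 0.0120884
Marginal: 0.00394225 + 0.0120884 = 0.0160306
So the posterior for Coin type B is 0.0120884 / 0.0160306 ≈ 0.754.

0.754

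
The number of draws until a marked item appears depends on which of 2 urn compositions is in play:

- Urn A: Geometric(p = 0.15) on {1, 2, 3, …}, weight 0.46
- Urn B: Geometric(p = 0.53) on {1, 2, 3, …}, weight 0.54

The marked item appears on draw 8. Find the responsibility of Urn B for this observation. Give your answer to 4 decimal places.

The responsibility of component k is π_k f_k(x) divided by Σ_j π_j f_j(x).
Geometric probabilities:
  L_A = 0.0480866
  L_B = 0.0026851
Weight by the priors:
  π_A·L_A = 0.46 × 0.0480866 = 0.0221198
  π_B·L_B = 0.54 × 0.0026851 = 0.00144996
Evidence: 0.0221198 + 0.00144996 = 0.0235698
P(Urn B | data) = 0.00144996 / 0.0235698 ≈ 0.0615

0.0615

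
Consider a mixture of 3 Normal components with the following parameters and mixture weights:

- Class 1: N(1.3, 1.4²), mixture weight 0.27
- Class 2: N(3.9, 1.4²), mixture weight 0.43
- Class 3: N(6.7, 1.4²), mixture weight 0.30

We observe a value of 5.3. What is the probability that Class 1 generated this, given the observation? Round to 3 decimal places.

Apply Bayes' rule: the posterior for each component is proportional to its prior times its likelihood at x.
Evaluate each component's likelihood at the observed value:
  p_1 = (1/(1.4·√(2π)))·exp(−(5.3−1.3)²/(2·1.4²)) = 0.284959·exp(-4.08163) = 0.00481007
  p_2 = (1/(1.4·√(2π)))·exp(−(5.3−3.9)²/(2·1.4²)) = 0.284959·exp(-0.50000) = 0.172836
  p_3 = (1/(1.4·√(2π)))·exp(−(5.3−6.7)²/(2·1.4²)) = 0.284959·exp(-0.50000) = 0.172836
Prior × likelihood for each component:
  w_1·p_1 = 0.27 × 0.00481007 = 0.00129872
  w_2·p_2 = 0.43 × 0.172836 = 0.0743196
  w_3·p_3 = 0.30 × 0.172836 = 0.0518509
Denominator: 0.00129872 + 0.0743196 + 0.0518509 = 0.127469
P(Class 1 | the observation) = 0.00129872 / 0.127469 ≈ 0.010

0.010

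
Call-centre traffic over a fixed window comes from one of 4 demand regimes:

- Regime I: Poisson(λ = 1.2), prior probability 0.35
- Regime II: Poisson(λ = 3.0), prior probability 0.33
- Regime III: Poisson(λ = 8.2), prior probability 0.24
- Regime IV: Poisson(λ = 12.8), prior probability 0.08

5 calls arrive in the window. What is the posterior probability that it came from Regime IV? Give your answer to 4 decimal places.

P(component k | x) = π_k·f_k(x) / marginal(x), where marginal(x) = Σ_j π_j·f_j(x).
Evaluate each component's likelihood at the observed value:
  L_I = e^(−1.2)·1.2^5/5! = 0.00624556
  L_II = e^(−3.0)·3.0^5/5! = 0.100819
  L_III = e^(−8.2)·8.2^5/5! = 0.0848542
  L_IV = e^(−12.8)·12.8^5/5! = 0.00790495
Prior × likelihood for each component:
  π_I·L_I = 0.35 × 0.00624556 = 0.00218595
  π_II·L_II = 0.33 × 0.100819 = 0.0332702
  π_III·L_III = 0.24 × 0.0848542 = 0.020365
  π_IV·L_IV = 0.08 × 0.00790495 = 0.000632396
Denominator: 0.00218595 + 0.0332702 + 0.020365 + 0.000632396 = 0.0564536
P(Regime IV | 5 calls) = 0.000632396 / 0.0564536 ≈ 0.0112

0.0112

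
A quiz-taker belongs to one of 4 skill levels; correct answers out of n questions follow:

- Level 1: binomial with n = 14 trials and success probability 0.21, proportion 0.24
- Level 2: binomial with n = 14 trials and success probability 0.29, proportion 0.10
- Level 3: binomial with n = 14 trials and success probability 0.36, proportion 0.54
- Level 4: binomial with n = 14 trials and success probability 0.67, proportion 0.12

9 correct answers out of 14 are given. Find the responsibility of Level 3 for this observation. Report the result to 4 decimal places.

P(component k | x) = π_k·f_k(x) / marginal(x), where marginal(x) = Σ_j π_j·f_j(x).
Binomial probabilities:
  f_1 = C(14,9)·0.21^9·0.79^5 = 2002·7.9428e-07·0.307706 = 0.000489298
  f_2 = C(14,9)·0.29^9·0.71^5 = 2002·1.45071e-05·0.180423 = 0.00524008
  f_3 = C(14,9)·0.36^9·0.64^5 = 2002·0.00010156·0.107374 = 0.0218316
  f_4 = C(14,9)·0.67^9·0.33^5 = 2002·0.0272065·0.00391354 = 0.213161
Multiply by the mixture weights:
  π_1·f_1 = 0.24 × 0.000489298 = 0.000117431
  π_2·f_2 = 0.10 × 0.00524008 = 0.000524008
  π_3·f_3 = 0.54 × 0.0218316 = 0.0117891
  π_4·f_4 = 0.12 × 0.213161 = 0.0255793
Sum: 0.000117431 + 0.000524008 + 0.0117891 + 0.0255793 = 0.0380098
P(Level 3 | x) = 0.0117891 / 0.0380098 ≈ 0.3102

0.3102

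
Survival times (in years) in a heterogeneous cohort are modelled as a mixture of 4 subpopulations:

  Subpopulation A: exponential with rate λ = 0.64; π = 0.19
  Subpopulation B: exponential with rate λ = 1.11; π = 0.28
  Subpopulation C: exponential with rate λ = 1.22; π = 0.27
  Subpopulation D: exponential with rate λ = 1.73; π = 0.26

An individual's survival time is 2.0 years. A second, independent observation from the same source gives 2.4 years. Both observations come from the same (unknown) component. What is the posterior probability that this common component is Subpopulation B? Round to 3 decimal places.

0.274

By Bayes' theorem, P(k | x) = P(Z=k) f_k(x) / Σ_j P(Z=j) f_j(x).
Since both observations come from the same component, the likelihood for component k is f_k(x₁)·f_k(x₂).
  p_A = [0.64·e^(−0.64·2.0) = 0.64·e^(−1.2800) = 0.177944] × [0.137754] = 0.0245124
  p_B = [1.11·e^(−1.11·2.0) = 1.11·e^(−2.2200) = 0.120556] × [0.0773326] = 0.00932291
  p_C = [1.22·e^(−1.22·2.0) = 1.22·e^(−2.4400) = 0.106336] × [0.0652748] = 0.00694108
  p_D = [1.73·e^(−1.73·2.0) = 1.73·e^(−3.4600) = 0.0543735] × [0.027218] = 0.00147993
Multiply by the mixture weights:
  P(Z=A)·p_A = 0.19 × 0.0245124 = 0.00465737
  P(Z=B)·p_B = 0.28 × 0.00932291 = 0.00261042
  P(Z=C)·p_C = 0.27 × 0.00694108 = 0.00187409
  P(Z=D)·p_D = 0.26 × 0.00147993 = 0.000384783
Marginal: 0.00465737 + 0.00261042 + 0.00187409 + 0.000384783 = 0.00952666
Responsibility of Subpopulation B: 0.00261042 / 0.00952666 ≈ 0.274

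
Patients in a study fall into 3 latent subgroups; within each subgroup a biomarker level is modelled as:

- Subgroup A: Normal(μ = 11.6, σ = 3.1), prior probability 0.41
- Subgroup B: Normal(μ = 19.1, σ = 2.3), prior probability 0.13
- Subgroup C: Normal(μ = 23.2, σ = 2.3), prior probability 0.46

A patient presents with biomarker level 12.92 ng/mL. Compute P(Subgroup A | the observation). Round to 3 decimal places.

P(component k | x) = P(Z=k)·f_k(x) / marginal(x), where marginal(x) = Σ_j P(Z=j)·f_j(x).
Normal densities:
  L_A = 0.117538
  L_B = 0.00469285
  L_C = 7.96579e-06
Unnormalised posteriors:
  P(Z=A)·L_A = 0.41 × 0.117538 = 0.0481905
  P(Z=B)·L_B = 0.13 × 0.00469285 = 0.00061007
  P(Z=C)·L_C = 0.46 × 7.96579e-06 = 3.66426e-06
Marginal: 0.0481905 + 0.00061007 + 3.66426e-06 = 0.0488042
P(Subgroup A | data) = 0.0481905 / 0.0488042 ≈ 0.987

0.987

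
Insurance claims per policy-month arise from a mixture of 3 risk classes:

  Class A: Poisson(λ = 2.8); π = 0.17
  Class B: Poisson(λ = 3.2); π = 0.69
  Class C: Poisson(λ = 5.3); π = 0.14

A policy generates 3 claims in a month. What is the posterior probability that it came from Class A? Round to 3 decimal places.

Posterior ∝ prior × likelihood, so P(k | x) ∝ π_k f_k(x); normalise over all components.
Component likelihoods at x = 3 claims:
  L_A = 0.222484
  L_B = 0.222616
  L_C = 0.123856
Prior × likelihood for each component:
  π_A·L_A = 0.17 × 0.222484 = 0.0378222
  π_B·L_B = 0.69 × 0.222616 = 0.153605
  π_C·L_C = 0.14 × 0.123856 = 0.0173398
Evidence: 0.0378222 + 0.153605 + 0.0173398 = 0.208767
P(Class A | 3 claims) ≈ 0.181

0.181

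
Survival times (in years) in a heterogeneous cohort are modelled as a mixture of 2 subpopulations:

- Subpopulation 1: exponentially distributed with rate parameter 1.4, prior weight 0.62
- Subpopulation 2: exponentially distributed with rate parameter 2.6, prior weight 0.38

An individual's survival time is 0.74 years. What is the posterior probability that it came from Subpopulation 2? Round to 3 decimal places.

P(component k | x) = P(Z=k)·f_k(x) / marginal(x), where marginal(x) = Σ_j P(Z=j)·f_j(x).
Evaluate each component's likelihood at the observed value:
  L_1 = 0.49682
  L_2 = 0.379656
Multiply by the mixture weights:
  P(Z=1)·L_1 = 0.62 × 0.49682 = 0.308028
  P(Z=2)·L_2 = 0.38 × 0.379656 = 0.144269
Marginal: 0.308028 + 0.144269 = 0.452298
P(Subpopulation 2 | x) ≈ 0.319

0.319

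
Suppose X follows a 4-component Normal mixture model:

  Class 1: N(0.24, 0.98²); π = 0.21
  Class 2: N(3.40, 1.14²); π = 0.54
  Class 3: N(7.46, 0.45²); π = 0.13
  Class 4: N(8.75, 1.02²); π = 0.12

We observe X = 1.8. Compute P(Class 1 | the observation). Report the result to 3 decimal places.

0.254

Posterior ∝ prior × likelihood, so P(k | x) ∝ w_k f_k(x); normalise over all components.
Evaluate each component's likelihood at the observed value:
  L_1 = (1/(0.98·√(2π)))·exp(−(1.8−0.24)²/(2·0.98²)) = 0.407084·exp(-1.26697) = 0.114669
  L_2 = (1/(1.14·√(2π)))·exp(−(1.8−3.40)²/(2·1.14²)) = 0.349949·exp(-0.98492) = 0.130695
  L_3 = (1/(0.45·√(2π)))·exp(−(1.8−7.46)²/(2·0.45²)) = 0.886538·exp(-79.10025) = 3.93457e-35
  L_4 = (1/(1.02·√(2π)))·exp(−(1.8−8.75)²/(2·1.02²)) = 0.391120·exp(-23.21343) = 3.24225e-11
Prior × likelihood for each component:
  w_1·L_1 = 0.21 × 0.114669 = 0.0240804
  w_2·L_2 = 0.54 × 0.130695 = 0.0705756
  w_3·L_3 = 0.13 × 3.93457e-35 = 5.11494e-36
  w_4·L_4 = 0.12 × 3.24225e-11 = 3.8907e-12
Normaliser: 0.0240804 + 0.0705756 + 5.11494e-36 + 3.8907e-12 = 0.094656
Responsibility of Class 1: 0.0240804 / 0.094656 ≈ 0.254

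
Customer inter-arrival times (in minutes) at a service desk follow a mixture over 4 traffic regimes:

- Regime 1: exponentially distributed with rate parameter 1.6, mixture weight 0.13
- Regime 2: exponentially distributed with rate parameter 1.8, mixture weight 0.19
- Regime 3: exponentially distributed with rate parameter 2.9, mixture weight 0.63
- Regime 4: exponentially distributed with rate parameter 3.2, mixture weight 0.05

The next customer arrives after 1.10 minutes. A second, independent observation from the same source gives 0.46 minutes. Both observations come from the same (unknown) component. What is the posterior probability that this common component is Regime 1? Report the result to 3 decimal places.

By Bayes' theorem, P(k | x) = P(Z=k) f_k(x) / Σ_j P(Z=j) f_j(x).
Since both observations come from the same component, the likelihood for component k is f_k(x₁)·f_k(x₂).
  f_1 = [0.275272] × [0.766442] = 0.21098
  f_2 = [0.248525] × [0.78646] = 0.195455
  f_3 = [0.119398] × [0.763922] = 0.0912111
  f_4 = [0.0947182] × [0.734292] = 0.0695508
Unnormalised posteriors:
  P(Z=1)·f_1 = 0.13 × 0.21098 = 0.0274274
  P(Z=2)·f_2 = 0.19 × 0.195455 = 0.0371364
  P(Z=3)·f_3 = 0.63 × 0.0912111 = 0.057463
  P(Z=4)·f_4 = 0.05 × 0.0695508 = 0.00347754
Marginal: 0.0274274 + 0.0371364 + 0.057463 + 0.00347754 = 0.125504
P(Regime 1 | x₁, x₂) = 0.0274274 / 0.125504 ≈ 0.219

0.219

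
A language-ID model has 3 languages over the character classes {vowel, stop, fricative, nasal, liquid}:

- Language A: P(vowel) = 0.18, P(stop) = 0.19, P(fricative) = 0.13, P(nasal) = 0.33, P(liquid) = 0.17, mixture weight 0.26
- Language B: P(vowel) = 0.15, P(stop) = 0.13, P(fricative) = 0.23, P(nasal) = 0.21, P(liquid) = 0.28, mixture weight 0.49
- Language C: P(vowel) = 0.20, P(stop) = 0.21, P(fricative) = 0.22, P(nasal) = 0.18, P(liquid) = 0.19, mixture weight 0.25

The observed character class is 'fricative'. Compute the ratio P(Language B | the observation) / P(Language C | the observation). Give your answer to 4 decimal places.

Since P(k|x) ∝ π_k f_k(x), the posterior odds are π_i f_i(x) / (π_j f_j(x)).
Evaluate each component's likelihood at the observed value:
  f_A = P(fricative | comp) = 0.13
  f_B = P(fricative | comp) = 0.23
  f_C = P(fricative | comp) = 0.22
Posterior odds = (π_B·f_B) / (π_C·f_C) = (0.49·0.23) / (0.25·0.22) = 0.1127 / 0.055 ≈ 2.0491

2.0491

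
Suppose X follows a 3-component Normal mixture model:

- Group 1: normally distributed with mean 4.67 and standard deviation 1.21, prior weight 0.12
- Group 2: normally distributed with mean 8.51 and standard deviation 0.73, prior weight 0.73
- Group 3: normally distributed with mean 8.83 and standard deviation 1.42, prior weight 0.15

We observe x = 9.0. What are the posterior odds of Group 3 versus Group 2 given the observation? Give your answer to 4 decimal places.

0.1314

Posterior odds = (π_i f_i(x)) / (π_j f_j(x)); the normalising sum cancels.
Component likelihoods at x = 9.0:
  p_1 = 0.00054625
  p_2 = 0.436265
  p_3 = 0.278939
0.0418409 / 0.318474 ≈ 0.1314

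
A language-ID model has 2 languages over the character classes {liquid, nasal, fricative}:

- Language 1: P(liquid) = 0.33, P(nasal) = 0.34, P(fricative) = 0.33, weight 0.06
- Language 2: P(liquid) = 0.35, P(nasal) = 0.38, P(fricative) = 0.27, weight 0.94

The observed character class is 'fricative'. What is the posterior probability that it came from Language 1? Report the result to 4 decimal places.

0.0724

The responsibility of component k is w_k f_k(x) divided by Σ_j w_j f_j(x).
Evaluate each component's likelihood at the observed value:
  p_1 = 0.33
  p_2 = 0.27
Prior × likelihood for each component:
  w_1·p_1 = 0.06 × 0.33 = 0.0198
  w_2·p_2 = 0.94 × 0.27 = 0.2538
Sum: 0.0198 + 0.2538 = 0.2736
P(Language 1 | data) ≈ 0.0724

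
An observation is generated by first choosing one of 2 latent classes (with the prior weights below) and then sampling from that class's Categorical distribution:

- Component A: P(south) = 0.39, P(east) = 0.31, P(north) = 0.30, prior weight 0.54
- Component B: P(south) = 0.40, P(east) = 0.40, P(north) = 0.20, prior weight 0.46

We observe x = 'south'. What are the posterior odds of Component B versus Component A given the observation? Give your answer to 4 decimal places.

Posterior odds = (π_i f_i(x)) / (π_j f_j(x)); the normalising sum cancels.
Categorical probabilities:
  p_A = 0.39
  p_B = 0.4
Odds = (0.46/0.54) × (0.4/0.39) = 0.851852 × 1.02564 ≈ 0.8737

0.8737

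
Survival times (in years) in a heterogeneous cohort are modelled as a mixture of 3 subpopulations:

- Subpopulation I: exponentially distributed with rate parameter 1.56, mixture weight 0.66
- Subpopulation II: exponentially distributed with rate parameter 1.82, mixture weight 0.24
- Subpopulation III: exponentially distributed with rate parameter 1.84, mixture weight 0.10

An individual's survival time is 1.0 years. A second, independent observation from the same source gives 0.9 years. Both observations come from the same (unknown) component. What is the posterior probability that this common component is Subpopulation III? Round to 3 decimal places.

0.087

Apply Bayes' rule: the posterior for each component is proportional to its prior times its likelihood at x.
Since both observations come from the same component, the likelihood for component k is f_k(x₁)·f_k(x₂).
  p_I = [1.56·e^(−1.56·1.0) = 1.56·e^(−1.5600) = 0.327812] × [0.383156] = 0.125603
  p_II = [1.82·e^(−1.82·1.0) = 1.82·e^(−1.8200) = 0.294887] × [0.35375] = 0.104316
  p_III = [1.84·e^(−1.84·1.0) = 1.84·e^(−1.8400) = 0.292224] × [0.351258] = 0.102646
Multiply by the mixture weights:
  π_I·p_I = 0.66 × 0.125603 = 0.082898
  π_II·p_II = 0.24 × 0.104316 = 0.0250359
  π_III·p_III = 0.10 × 0.102646 = 0.0102646
Marginal: 0.082898 + 0.0250359 + 0.0102646 = 0.118199
Responsibility of Subpopulation III: 0.0102646 / 0.118199 ≈ 0.087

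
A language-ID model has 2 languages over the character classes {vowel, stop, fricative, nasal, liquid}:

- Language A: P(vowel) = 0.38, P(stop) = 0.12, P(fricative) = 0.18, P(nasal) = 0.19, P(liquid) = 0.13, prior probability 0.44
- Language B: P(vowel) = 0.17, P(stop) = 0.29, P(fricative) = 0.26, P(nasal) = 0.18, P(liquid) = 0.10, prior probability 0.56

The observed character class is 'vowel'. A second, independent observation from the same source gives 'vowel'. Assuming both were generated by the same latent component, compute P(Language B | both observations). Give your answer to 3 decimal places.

0.203

The responsibility of component k is π_k f_k(x) divided by Σ_j π_j f_j(x).
Since both observations come from the same component, the likelihood for component k is f_k(x₁)·f_k(x₂).
  L_A = [P(vowel | comp) = 0.38] × [0.38] = 0.1444
  L_B = [P(vowel | comp) = 0.17] × [0.17] = 0.0289
Unnormalised posteriors:
  π_A·L_A = 0.44 × 0.1444 = 0.063536
  π_B·L_B = 0.56 × 0.0289 = 0.016184
Denominator: 0.063536 + 0.016184 = 0.07972
P(Language B | x₁,x₂) ≈ 0.203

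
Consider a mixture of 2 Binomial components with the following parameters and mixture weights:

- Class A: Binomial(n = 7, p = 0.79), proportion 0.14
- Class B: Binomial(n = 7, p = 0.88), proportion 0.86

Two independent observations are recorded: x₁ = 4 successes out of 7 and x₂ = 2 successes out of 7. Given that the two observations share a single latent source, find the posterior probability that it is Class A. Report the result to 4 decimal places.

0.8823

Apply Bayes' rule: the posterior for each component is proportional to its prior times its likelihood at x.
Since both observations come from the same component, the likelihood for component k is f_k(x₁)·f_k(x₂).
  p_A = [C(7,4)·0.79^4·0.21^3 = 35·0.389501·0.009261 = 0.126251] × [0.00535266] = 0.000675778
  p_B = [C(7,4)·0.88^4·0.12^3 = 35·0.599695·0.001728 = 0.0362696] × [0.000404661] = 1.46769e-05
Prior × likelihood for each component:
  π_A·p_A = 0.14 × 0.000675778 = 9.4609e-05
  π_B·p_B = 0.86 × 1.46769e-05 = 1.26221e-05
Marginal: 9.4609e-05 + 1.26221e-05 = 0.000107231
P(Class A | x₁,x₂) ≈ 0.8823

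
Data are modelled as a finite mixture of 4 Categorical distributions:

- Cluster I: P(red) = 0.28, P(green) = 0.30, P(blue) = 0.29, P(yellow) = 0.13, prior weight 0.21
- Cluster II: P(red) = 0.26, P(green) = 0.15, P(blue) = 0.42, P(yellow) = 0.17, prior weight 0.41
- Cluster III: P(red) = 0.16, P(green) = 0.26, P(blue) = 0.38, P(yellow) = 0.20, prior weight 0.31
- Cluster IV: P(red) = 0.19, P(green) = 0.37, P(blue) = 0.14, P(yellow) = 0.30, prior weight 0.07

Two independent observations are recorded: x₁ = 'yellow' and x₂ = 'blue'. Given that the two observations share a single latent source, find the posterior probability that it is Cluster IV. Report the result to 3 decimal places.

Apply Bayes' rule: the posterior for each component is proportional to its prior times its likelihood at x.
Since both observations come from the same component, the likelihood for component k is f_k(x₁)·f_k(x₂).
  L_I = [0.13] × [0.29] = 0.0377
  L_II = [0.17] × [0.42] = 0.0714
  L_III = [0.2] × [0.38] = 0.076
  L_IV = [0.3] × [0.14] = 0.042
Multiply by the mixture weights:
  π_I·L_I = 0.21 × 0.0377 = 0.007917
  π_II·L_II = 0.41 × 0.0714 = 0.029274
  π_III·L_III = 0.31 × 0.076 = 0.02356
  π_IV·L_IV = 0.07 × 0.042 = 0.00294
Evidence: 0.007917 + 0.029274 + 0.02356 + 0.00294 = 0.063691
So the posterior for Cluster IV is 0.00294 / 0.063691 ≈ 0.046.

0.046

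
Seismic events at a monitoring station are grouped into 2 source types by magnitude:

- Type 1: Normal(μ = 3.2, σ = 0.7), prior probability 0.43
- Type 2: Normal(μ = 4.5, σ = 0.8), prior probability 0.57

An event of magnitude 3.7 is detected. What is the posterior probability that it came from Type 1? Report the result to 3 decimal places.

0.524

Posterior ∝ prior × likelihood, so P(k | x) ∝ π_k f_k(x); normalise over all components.
Component likelihoods at x = 3.7:
  f_1 = (1/(0.7·√(2π)))·exp(−(3.7−3.2)²/(2·0.7²)) = 0.569918·exp(-0.25510) = 0.441593
  f_2 = (1/(0.8·√(2π)))·exp(−(3.7−4.5)²/(2·0.8²)) = 0.498678·exp(-0.50000) = 0.302463
Unnormalised posteriors:
  π_1·f_1 = 0.43 × 0.441593 = 0.189885
  π_2·f_2 = 0.57 × 0.302463 = 0.172404
Denominator: 0.189885 + 0.172404 = 0.362289
So the posterior for Type 1 is 0.189885 / 0.362289 ≈ 0.524.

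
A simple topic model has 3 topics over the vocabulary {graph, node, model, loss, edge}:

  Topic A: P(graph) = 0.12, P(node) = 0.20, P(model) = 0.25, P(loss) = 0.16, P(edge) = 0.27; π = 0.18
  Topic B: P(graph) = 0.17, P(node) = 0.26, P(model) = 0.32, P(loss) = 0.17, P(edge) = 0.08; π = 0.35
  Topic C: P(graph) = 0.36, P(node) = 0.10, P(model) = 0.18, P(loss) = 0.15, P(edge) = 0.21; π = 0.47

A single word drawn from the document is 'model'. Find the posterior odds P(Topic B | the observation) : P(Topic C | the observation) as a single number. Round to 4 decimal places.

1.3239

Posterior odds = (P(Z=i) f_i(x)) / (P(Z=j) f_j(x)); the normalising sum cancels.
Evaluate each component's likelihood at the observed value:
  L_A = 0.25
  L_B = 0.32
  L_C = 0.18
Posterior odds = (P(Z=B)·L_B) / (P(Z=C)·L_C) = (0.35·0.32) / (0.47·0.18) = 0.112 / 0.0846 ≈ 1.3239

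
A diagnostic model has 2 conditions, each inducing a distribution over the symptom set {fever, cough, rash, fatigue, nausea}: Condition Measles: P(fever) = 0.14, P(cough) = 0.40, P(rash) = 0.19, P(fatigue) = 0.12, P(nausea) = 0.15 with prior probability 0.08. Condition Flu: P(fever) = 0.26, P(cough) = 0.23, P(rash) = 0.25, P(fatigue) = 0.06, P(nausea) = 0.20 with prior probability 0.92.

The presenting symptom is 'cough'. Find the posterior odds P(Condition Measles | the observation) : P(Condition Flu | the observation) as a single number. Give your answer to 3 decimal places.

The posterior odds equal the prior odds times the likelihood ratio: (π_i/π_j)·(f_i(x)/f_j(x)).
Component likelihoods at x = 'cough':
  p_Measles = P(cough | comp) = 0.40
  p_Flu = P(cough | comp) = 0.23
Posterior odds = (π_Measles·p_Measles) / (π_Flu·p_Flu) = (0.08·0.4) / (0.92·0.23) = 0.032 / 0.2116 ≈ 0.151

0.151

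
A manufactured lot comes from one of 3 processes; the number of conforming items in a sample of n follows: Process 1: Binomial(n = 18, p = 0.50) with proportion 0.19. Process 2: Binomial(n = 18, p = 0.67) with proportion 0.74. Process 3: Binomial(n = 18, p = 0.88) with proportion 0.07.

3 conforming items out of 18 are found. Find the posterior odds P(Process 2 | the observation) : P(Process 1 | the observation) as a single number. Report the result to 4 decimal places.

0.0184

Since P(k|x) ∝ P(Z=k) f_k(x), the posterior odds are P(Z=i) f_i(x) / (P(Z=j) f_j(x)).
Binomial probabilities:
  L_1 = C(18,3)·0.50^3·0.50^15 = 816·0.125·3.05176e-05 = 0.00311279
  L_2 = C(18,3)·0.67^3·0.33^15 = 816·0.300763·5.99389e-08 = 1.47104e-05
  L_3 = C(18,3)·0.88^3·0.12^15 = 816·0.681472·1.5407e-14 = 8.56755e-12
Odds = (0.74/0.19) × (1.47104e-05/0.00311279) = 3.89474 × 0.00472578 ≈ 0.0184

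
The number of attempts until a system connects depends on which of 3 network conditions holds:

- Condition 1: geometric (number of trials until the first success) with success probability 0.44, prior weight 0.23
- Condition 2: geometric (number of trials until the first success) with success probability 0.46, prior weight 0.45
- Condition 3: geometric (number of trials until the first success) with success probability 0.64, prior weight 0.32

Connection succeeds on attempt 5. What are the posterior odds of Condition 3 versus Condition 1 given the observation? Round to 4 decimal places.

0.3456

Since P(k|x) ∝ w_k f_k(x), the posterior odds are w_i f_i(x) / (w_j f_j(x)).
Evaluate each component's likelihood at the observed value:
  p_1 = 0.44·(1−0.44)^4 = 0.44·0.098345 = 0.0432718
  p_2 = 0.46·(1−0.46)^4 = 0.46·0.0850306 = 0.0391141
  p_3 = 0.64·(1−0.64)^4 = 0.64·0.0167962 = 0.0107495
0.00343985 / 0.00995251 ≈ 0.3456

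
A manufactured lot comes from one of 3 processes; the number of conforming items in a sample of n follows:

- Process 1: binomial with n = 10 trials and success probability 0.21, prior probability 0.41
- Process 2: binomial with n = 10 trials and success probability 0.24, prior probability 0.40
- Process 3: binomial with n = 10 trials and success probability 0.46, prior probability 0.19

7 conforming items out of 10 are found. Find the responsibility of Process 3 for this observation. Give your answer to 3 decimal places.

0.918

P(component k | x) = P(Z=k)·f_k(x) / marginal(x), where marginal(x) = Σ_j P(Z=j)·f_j(x).
Component likelihoods at x = 7 conforming items out of 10:
  L_1 = C(10,7)·0.21^7·0.79^3 = 120·1.80109e-05·0.493039 = 0.00106561
  L_2 = C(10,7)·0.24^7·0.76^3 = 120·4.58647e-05·0.438976 = 0.00241602
  L_3 = C(10,7)·0.46^7·0.54^3 = 120·0.00435818·0.157464 = 0.0823507
Multiply by the mixture weights:
  P(Z=1)·L_1 = 0.41 × 0.00106561 = 0.000436899
  P(Z=2)·L_2 = 0.40 × 0.00241602 = 0.000966408
  P(Z=3)·L_3 = 0.19 × 0.0823507 = 0.0156466
Denominator: 0.000436899 + 0.000966408 + 0.0156466 = 0.0170499
So the posterior for Process 3 is 0.0156466 / 0.0170499 ≈ 0.918.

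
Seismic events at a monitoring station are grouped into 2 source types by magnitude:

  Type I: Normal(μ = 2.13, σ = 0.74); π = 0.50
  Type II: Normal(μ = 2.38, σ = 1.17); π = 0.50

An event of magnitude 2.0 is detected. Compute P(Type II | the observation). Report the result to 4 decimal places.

0.3786

By Bayes' theorem, P(k | x) = π_k f_k(x) / Σ_j π_j f_j(x).
Component likelihoods at x = 2.0:
  f_I = 0.530856
  f_II = 0.323458
Unnormalised posteriors:
  π_I·f_I = 0.50 × 0.530856 = 0.265428
  π_II·f_II = 0.50 × 0.323458 = 0.161729
Evidence: 0.265428 + 0.161729 = 0.427157
P(Type II | x) = 0.161729 / 0.427157 ≈ 0.3786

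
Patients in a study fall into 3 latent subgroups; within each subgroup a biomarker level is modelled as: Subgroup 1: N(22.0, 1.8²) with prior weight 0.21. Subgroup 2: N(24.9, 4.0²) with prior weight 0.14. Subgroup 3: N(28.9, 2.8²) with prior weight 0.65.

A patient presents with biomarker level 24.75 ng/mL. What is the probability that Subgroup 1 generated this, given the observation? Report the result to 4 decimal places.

Posterior ∝ prior × likelihood, so P(k | x) ∝ w_k f_k(x); normalise over all components.
Normal densities:
  p_1 = 0.0689911
  p_2 = 0.0996655
  p_3 = 0.0475045
Prior × likelihood for each component:
  w_1·p_1 = 0.21 × 0.0689911 = 0.0144881
  w_2·p_2 = 0.14 × 0.0996655 = 0.0139532
  w_3·p_3 = 0.65 × 0.0475045 = 0.0308779
Sum: 0.0144881 + 0.0139532 + 0.0308779 = 0.0593192
So the posterior for Subgroup 1 is 0.0144881 / 0.0593192 ≈ 0.2442.

0.2442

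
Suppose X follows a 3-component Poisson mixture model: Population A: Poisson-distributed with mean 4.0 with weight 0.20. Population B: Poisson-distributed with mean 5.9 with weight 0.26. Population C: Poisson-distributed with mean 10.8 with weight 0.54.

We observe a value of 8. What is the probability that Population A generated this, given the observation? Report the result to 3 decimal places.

0.072

Posterior ∝ prior × likelihood, so P(k | x) ∝ w_k f_k(x); normalise over all components.
Evaluate each component's likelihood at the observed value:
  L_A = 0.0297702
  L_B = 0.0997604
  L_C = 0.093646
Prior × likelihood for each component:
  w_A·L_A = 0.20 × 0.0297702 = 0.00595404
  w_B·L_B = 0.26 × 0.0997604 = 0.0259377
  w_C·L_C = 0.54 × 0.093646 = 0.0505688
Denominator: 0.00595404 + 0.0259377 + 0.0505688 = 0.0824606
P(Population A | 8) = 0.00595404 / 0.0824606 ≈ 0.072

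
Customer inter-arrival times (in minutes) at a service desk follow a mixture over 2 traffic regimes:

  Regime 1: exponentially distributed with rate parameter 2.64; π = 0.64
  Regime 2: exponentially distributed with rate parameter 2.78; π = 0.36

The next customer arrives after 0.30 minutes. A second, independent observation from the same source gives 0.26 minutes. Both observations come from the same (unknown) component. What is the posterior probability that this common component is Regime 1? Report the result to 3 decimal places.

Posterior ∝ prior × likelihood, so P(k | x) ∝ π_k f_k(x); normalise over all components.
Since both observations come from the same component, the likelihood for component k is f_k(x₁)·f_k(x₂).
  f_1 = [2.64·e^(−2.64·0.30) = 2.64·e^(−0.7920) = 1.19576] × [1.32894] = 1.58908
  f_2 = [2.78·e^(−2.78·0.30) = 2.78·e^(−0.8340) = 1.20738] × [1.34939] = 1.62922
Prior × likelihood for each component:
  π_1·f_1 = 0.64 × 1.58908 = 1.01701
  π_2·f_2 = 0.36 × 1.62922 = 0.586519
Marginal: 1.01701 + 0.586519 = 1.60353
P(Regime 1 | data) = 1.01701 / 1.60353 ≈ 0.634

0.634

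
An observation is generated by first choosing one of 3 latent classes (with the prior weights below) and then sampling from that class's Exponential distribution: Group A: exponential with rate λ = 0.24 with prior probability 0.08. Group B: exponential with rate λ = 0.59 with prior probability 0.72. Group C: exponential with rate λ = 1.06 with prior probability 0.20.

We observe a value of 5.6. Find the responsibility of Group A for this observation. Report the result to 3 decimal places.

Apply Bayes' rule: the posterior for each component is proportional to its prior times its likelihood at x.
Exponential densities:
  f_A = 0.24·e^(−0.24·5.6) = 0.24·e^(−1.3440) = 0.0625921
  f_B = 0.59·e^(−0.59·5.6) = 0.59·e^(−3.3040) = 0.0216742
  f_C = 1.06·e^(−1.06·5.6) = 1.06·e^(−5.9360) = 0.00280113
Unnormalised posteriors:
  w_A·f_A = 0.08 × 0.0625921 = 0.00500737
  w_B·f_B = 0.72 × 0.0216742 = 0.0156054
  w_C·f_C = 0.20 × 0.00280113 = 0.000560227
Denominator: 0.00500737 + 0.0156054 + 0.000560227 = 0.021173
So the posterior for Group A is 0.00500737 / 0.021173 ≈ 0.236.

0.236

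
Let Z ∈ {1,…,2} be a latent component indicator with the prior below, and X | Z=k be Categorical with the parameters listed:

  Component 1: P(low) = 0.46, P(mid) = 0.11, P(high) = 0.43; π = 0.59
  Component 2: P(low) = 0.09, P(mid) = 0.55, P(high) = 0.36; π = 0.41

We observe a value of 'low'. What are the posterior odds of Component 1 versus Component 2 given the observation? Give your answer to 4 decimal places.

7.3550

Since P(k|x) ∝ π_k f_k(x), the posterior odds are π_i f_i(x) / (π_j f_j(x)).
Component likelihoods at x = 'low':
  L_1 = P(low | comp) = 0.46
  L_2 = P(low | comp) = 0.09
0.2714 / 0.0369 ≈ 7.3550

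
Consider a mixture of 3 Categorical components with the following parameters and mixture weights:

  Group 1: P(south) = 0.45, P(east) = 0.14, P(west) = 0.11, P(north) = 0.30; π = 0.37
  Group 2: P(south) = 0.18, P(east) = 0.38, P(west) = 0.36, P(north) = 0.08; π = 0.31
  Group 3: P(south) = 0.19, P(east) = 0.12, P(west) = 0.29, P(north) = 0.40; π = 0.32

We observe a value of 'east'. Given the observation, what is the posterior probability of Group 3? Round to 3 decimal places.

Posterior ∝ prior × likelihood, so P(k | x) ∝ π_k f_k(x); normalise over all components.
Evaluate each component's likelihood at the observed value:
  p_1 = 0.14
  p_2 = 0.38
  p_3 = 0.12
Multiply by the mixture weights:
  π_1·p_1 = 0.37 × 0.14 = 0.0518
  π_2·p_2 = 0.31 × 0.38 = 0.1178
  π_3·p_3 = 0.32 × 0.12 = 0.0384
Evidence: 0.0518 + 0.1178 + 0.0384 = 0.208
Responsibility of Group 3: 0.0384 / 0.208 ≈ 0.185

0.185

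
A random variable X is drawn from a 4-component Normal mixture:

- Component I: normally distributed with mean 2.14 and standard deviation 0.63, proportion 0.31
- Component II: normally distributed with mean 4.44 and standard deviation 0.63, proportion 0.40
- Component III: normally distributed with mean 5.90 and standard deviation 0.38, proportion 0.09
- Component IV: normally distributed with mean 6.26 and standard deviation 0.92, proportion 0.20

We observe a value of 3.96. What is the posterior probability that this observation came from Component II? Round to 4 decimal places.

By Bayes' theorem, P(k | x) = w_k f_k(x) / Σ_j w_j f_j(x).
Component likelihoods at x = 3.96:
  f_I = (1/(0.63·√(2π)))·exp(−(3.96−2.14)²/(2·0.63²)) = 0.633242·exp(-4.17284) = 0.00975727
  f_II = (1/(0.63·√(2π)))·exp(−(3.96−4.44)²/(2·0.63²)) = 0.633242·exp(-0.29025) = 0.473714
  f_III = (1/(0.38·√(2π)))·exp(−(3.96−5.90)²/(2·0.38²)) = 1.049848·exp(-13.03186) = 2.2986e-06
  f_IV = (1/(0.92·√(2π)))·exp(−(3.96−6.26)²/(2·0.92²)) = 0.433633·exp(-3.12500) = 0.0190525
Multiply by the mixture weights:
  w_I·f_I = 0.31 × 0.00975727 = 0.00302475
  w_II·f_II = 0.40 × 0.473714 = 0.189485
  w_III·f_III = 0.09 × 2.2986e-06 = 2.06874e-07
  w_IV·f_IV = 0.20 × 0.0190525 = 0.0038105
Denominator: 0.00302475 + 0.189485 + 2.06874e-07 + 0.0038105 = 0.196321
Responsibility of Component II: 0.189485 / 0.196321 ≈ 0.9652

0.9652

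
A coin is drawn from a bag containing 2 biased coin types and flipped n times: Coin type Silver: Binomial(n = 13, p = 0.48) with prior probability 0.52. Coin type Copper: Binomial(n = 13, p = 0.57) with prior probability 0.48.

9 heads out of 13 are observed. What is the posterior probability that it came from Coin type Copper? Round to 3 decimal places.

0.670

The responsibility of component k is P(Z=k) f_k(x) divided by Σ_j P(Z=j) f_j(x).
Component likelihoods at x = 9 heads out of 13:
  p_Silver = 0.0707116
  p_Copper = 0.155258
Multiply by the mixture weights:
  P(Z=Silver)·p_Silver = 0.52 × 0.0707116 = 0.03677
  P(Z=Copper)·p_Copper = 0.48 × 0.155258 = 0.0745238
Evidence: 0.03677 + 0.0745238 = 0.111294
P(Coin type Copper | the observation) ≈ 0.670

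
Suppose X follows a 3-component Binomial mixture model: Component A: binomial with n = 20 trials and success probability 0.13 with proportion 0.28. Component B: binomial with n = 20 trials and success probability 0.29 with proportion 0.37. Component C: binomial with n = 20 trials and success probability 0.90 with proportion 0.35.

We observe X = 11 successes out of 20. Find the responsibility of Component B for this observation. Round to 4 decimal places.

0.9940

The responsibility of component k is P(Z=k) f_k(x) divided by Σ_j P(Z=j) f_j(x).
Component likelihoods at x = 11 successes out of 20:
  L_A = 8.5952e-06
  L_B = 0.00939526
  L_C = 5.27076e-05
Unnormalised posteriors:
  P(Z=A)·L_A = 0.28 × 8.5952e-06 = 2.40666e-06
  P(Z=B)·L_B = 0.37 × 0.00939526 = 0.00347625
  P(Z=C)·L_C = 0.35 × 5.27076e-05 = 1.84477e-05
Sum: 2.40666e-06 + 0.00347625 + 1.84477e-05 = 0.0034971
Responsibility of Component B: 0.00347625 / 0.0034971 ≈ 0.9940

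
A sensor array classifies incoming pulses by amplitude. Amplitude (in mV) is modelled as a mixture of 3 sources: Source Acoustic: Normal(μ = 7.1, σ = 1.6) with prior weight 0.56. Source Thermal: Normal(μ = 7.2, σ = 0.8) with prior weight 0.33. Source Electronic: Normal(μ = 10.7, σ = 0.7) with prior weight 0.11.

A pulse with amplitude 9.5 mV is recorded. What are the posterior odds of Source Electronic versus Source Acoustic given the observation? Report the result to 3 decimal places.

The posterior odds equal the prior odds times the likelihood ratio: (π_i/π_j)·(f_i(x)/f_j(x)).
Evaluate each component's likelihood at the observed value:
  f_Acoustic = 0.0809485
  f_Thermal = 0.00799765
  f_Electronic = 0.131119
0.0144231 / 0.0453312 ≈ 0.318

0.318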